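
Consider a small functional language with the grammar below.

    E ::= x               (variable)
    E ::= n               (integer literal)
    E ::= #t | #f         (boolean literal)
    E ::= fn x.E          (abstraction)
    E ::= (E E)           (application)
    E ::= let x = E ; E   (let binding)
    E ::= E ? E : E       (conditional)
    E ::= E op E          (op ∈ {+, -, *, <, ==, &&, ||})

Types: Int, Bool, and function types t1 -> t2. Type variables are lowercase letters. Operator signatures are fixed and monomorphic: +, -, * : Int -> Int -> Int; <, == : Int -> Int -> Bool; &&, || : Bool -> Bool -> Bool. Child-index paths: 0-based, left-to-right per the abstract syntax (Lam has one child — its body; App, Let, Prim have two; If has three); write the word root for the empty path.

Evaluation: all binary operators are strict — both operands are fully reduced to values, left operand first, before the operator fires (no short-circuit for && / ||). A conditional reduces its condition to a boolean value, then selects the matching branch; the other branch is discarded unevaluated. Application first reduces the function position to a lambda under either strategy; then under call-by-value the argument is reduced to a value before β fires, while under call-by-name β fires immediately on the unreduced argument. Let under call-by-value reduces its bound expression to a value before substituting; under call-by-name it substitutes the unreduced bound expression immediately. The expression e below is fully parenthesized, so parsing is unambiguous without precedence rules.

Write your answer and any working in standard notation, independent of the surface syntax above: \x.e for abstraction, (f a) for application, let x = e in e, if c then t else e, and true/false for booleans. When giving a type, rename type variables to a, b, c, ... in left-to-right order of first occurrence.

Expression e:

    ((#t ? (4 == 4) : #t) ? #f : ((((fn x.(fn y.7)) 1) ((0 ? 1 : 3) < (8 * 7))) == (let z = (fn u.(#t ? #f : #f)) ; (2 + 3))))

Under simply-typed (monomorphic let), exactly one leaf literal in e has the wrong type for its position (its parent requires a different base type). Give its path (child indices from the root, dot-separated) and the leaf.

Trace:
  unify Bool ~ Bool
  unify Int ~ Int
  unify Int ~ Int
  unify Bool ~ Bool
  unify Bool ~ Bool
\y._ : b -> Int
\x._ : a -> b -> Int
  unify a -> b -> Int ~ Int -> c
  unify a ~ Int
  unify b -> Int ~ c
_ _ : b -> Int
  unify Int ~ Bool
  FAIL: mismatch Int ~ Bool

Answer: 2.0.1.0.0 : 0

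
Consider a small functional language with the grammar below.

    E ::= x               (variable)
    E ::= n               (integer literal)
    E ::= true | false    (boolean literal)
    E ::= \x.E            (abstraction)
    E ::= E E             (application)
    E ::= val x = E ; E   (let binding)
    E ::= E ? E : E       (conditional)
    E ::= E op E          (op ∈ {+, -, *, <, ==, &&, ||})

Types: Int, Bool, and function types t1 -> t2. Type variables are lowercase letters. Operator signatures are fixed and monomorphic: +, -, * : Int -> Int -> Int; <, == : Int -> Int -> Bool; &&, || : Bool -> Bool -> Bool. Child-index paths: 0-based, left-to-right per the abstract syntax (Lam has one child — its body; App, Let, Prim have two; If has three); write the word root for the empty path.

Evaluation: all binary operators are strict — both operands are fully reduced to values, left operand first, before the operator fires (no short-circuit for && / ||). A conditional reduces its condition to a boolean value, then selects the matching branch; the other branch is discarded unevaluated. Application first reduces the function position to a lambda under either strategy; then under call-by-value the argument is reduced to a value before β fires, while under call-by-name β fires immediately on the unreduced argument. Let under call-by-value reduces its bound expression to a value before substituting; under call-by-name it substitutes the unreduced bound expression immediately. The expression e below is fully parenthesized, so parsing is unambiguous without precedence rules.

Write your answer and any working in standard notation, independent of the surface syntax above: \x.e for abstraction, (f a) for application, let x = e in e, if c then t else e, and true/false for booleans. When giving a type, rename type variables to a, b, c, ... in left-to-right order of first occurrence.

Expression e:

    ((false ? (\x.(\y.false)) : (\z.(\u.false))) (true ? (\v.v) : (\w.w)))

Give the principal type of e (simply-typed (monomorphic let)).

Answer: a -> Bool

Derivation:
  unify Bool ~ Bool
\y._ : b -> Bool
\x._ : a -> b -> Bool
\u._ : d -> Bool
\z._ : c -> d -> Bool
  unify a -> b -> Bool ~ c -> d -> Bool
  unify a ~ c
  unify b -> Bool ~ d -> Bool
  unify b ~ d
  unify Bool ~ Bool
  unify Bool ~ Bool
v : e
\v._ : e -> e
w : f
\w._ : f -> f
  unify e -> e ~ f -> f
  unify e ~ f
  unify f ~ f
  unify c -> d -> Bool ~ (f -> f) -> g
  unify c ~ f -> f
  unify d -> Bool ~ g
_ _ : d -> Bool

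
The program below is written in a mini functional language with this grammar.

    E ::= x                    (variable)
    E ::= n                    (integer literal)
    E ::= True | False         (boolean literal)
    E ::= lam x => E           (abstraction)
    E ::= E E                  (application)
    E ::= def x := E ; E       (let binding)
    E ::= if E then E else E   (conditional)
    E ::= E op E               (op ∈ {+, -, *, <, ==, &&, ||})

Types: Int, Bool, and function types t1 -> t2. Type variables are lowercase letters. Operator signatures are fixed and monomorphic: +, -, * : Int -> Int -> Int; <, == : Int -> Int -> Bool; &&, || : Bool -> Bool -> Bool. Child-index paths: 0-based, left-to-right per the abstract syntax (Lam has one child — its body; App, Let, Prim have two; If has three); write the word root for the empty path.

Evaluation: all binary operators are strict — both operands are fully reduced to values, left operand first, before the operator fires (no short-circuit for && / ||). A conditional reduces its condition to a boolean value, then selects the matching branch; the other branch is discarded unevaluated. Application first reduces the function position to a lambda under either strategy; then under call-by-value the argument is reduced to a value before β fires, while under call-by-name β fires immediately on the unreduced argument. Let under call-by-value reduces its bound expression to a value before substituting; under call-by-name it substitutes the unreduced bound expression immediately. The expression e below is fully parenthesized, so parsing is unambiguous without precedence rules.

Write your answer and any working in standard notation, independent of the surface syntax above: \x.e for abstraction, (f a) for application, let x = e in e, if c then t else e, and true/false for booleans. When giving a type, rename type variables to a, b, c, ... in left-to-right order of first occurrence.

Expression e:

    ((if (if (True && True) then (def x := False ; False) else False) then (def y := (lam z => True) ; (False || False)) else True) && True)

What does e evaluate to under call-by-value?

Answer: true

Working:
step 0: ((if (if (true && true) then (let x = false in false) else false) then (let y = (\z.true) in (false || false)) else true) && true)
step 1: [delta@0.0.0] ((if (if true then (let x = false in false) else false) then (let y = (\z.true) in (false || false)) else true) && true)
step 2: [if@0.0] ((if (let x = false in false) then (let y = (\z.true) in (false || false)) else true) && true)
step 3: [let@0.0] ((if false then (let y = (\z.true) in (false || false)) else true) && true)
step 4: [if@0] (true && true)
step 5: [delta@root] true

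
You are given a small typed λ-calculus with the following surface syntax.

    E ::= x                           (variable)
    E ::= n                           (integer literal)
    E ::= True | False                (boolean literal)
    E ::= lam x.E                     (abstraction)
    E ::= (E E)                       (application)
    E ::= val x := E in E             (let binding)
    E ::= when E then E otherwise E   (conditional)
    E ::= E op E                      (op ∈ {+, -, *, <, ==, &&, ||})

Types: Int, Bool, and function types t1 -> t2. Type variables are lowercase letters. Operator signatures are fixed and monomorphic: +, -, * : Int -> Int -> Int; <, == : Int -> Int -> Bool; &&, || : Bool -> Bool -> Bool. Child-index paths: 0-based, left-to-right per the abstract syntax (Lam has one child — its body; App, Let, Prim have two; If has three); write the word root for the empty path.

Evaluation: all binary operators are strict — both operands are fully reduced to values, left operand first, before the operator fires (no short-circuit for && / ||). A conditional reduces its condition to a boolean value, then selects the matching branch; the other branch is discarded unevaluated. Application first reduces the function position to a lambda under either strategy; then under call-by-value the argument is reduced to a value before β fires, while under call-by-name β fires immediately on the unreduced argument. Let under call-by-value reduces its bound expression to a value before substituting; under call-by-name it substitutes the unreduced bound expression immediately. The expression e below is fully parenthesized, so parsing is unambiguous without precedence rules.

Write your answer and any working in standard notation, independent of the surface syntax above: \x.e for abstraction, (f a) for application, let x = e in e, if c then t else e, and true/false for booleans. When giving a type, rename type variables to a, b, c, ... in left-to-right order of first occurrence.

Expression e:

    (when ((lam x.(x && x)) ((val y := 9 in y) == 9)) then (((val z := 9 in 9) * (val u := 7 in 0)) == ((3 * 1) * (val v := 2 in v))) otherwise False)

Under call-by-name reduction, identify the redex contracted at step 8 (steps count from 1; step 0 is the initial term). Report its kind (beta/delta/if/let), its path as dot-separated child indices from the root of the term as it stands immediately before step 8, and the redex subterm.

Answer: let at 0.0 : (let z = 9 in 9)

Trace:
step 0: (if ((\x.(x && x)) ((let y = 9 in y) == 9)) then (((let z = 9 in 9) * (let u = 7 in 0)) == ((3 * 1) * (let v = 2 in v))) else false)
step 1: [beta@0] (if (((let y = 9 in y) == 9) && ((let y = 9 in y) == 9)) then (((let z = 9 in 9) * (let u = 7 in 0)) == ((3 * 1) * (let v = 2 in v))) else false)
step 2: [let@0.0.0] (if ((9 == 9) && ((let y = 9 in y) == 9)) then (((let z = 9 in 9) * (let u = 7 in 0)) == ((3 * 1) * (let v = 2 in v))) else false)
step 3: [delta@0.0] (if (true && ((let y = 9 in y) == 9)) then (((let z = 9 in 9) * (let u = 7 in 0)) == ((3 * 1) * (let v = 2 in v))) else false)
step 4: [let@0.1.0] (if (true && (9 == 9)) then (((let z = 9 in 9) * (let u = 7 in 0)) == ((3 * 1) * (let v = 2 in v))) else false)
step 5: [delta@0.1] (if (true && true) then (((let z = 9 in 9) * (let u = 7 in 0)) == ((3 * 1) * (let v = 2 in v))) else false)
step 6: [delta@0] (if true then (((let z = 9 in 9) * (let u = 7 in 0)) == ((3 * 1) * (let v = 2 in v))) else false)
step 7: [if@root] (((let z = 9 in 9) * (let u = 7 in 0)) == ((3 * 1) * (let v = 2 in v)))
step 8: [let@0.0] ((9 * (let u = 7 in 0)) == ((3 * 1) * (let v = 2 in v)))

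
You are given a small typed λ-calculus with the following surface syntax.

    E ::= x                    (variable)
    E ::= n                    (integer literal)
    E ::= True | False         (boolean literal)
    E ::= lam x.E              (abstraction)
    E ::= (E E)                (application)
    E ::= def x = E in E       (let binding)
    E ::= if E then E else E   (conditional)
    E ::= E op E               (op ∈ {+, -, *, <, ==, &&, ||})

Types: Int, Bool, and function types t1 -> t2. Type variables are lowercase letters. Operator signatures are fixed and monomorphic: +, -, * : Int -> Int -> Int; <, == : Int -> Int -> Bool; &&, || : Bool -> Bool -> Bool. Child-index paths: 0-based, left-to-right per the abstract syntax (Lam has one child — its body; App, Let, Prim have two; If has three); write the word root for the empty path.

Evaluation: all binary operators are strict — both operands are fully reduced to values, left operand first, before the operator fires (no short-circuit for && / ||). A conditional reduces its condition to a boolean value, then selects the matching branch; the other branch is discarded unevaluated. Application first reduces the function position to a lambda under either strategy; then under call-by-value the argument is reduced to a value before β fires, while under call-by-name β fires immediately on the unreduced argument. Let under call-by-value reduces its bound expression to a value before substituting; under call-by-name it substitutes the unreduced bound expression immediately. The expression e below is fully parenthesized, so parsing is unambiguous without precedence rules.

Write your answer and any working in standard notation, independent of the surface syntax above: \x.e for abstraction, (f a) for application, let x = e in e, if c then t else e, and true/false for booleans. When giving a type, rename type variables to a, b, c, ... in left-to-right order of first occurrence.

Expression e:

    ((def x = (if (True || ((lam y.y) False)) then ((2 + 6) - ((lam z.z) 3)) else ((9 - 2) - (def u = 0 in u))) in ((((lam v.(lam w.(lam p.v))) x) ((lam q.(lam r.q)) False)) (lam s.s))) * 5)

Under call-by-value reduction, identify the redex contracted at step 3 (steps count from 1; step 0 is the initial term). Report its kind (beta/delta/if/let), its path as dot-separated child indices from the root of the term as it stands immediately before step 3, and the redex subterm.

Answer: if at 0.0 : (if true then ((2 + 6) - ((\z.z) 3)) else ((9 - 2) - (let u = 0 in u)))

Working:
step 0: ((let x = (if (true || ((\y.y) false)) then ((2 + 6) - ((\z.z) 3)) else ((9 - 2) - (let u = 0 in u))) in ((((\v.(\w.(\p.v))) x) ((\q.(\r.q)) false)) (\s.s))) * 5)
step 1: [beta@0.0.0.1] ((let x = (if (true || false) then ((2 + 6) - ((\z.z) 3)) else ((9 - 2) - (let u = 0 in u))) in ((((\v.(\w.(\p.v))) x) ((\q.(\r.q)) false)) (\s.s))) * 5)
step 2: [delta@0.0.0] ((let x = (if true then ((2 + 6) - ((\z.z) 3)) else ((9 - 2) - (let u = 0 in u))) in ((((\v.(\w.(\p.v))) x) ((\q.(\r.q)) false)) (\s.s))) * 5)
step 3: [if@0.0] ((let x = ((2 + 6) - ((\z.z) 3)) in ((((\v.(\w.(\p.v))) x) ((\q.(\r.q)) false)) (\s.s))) * 5)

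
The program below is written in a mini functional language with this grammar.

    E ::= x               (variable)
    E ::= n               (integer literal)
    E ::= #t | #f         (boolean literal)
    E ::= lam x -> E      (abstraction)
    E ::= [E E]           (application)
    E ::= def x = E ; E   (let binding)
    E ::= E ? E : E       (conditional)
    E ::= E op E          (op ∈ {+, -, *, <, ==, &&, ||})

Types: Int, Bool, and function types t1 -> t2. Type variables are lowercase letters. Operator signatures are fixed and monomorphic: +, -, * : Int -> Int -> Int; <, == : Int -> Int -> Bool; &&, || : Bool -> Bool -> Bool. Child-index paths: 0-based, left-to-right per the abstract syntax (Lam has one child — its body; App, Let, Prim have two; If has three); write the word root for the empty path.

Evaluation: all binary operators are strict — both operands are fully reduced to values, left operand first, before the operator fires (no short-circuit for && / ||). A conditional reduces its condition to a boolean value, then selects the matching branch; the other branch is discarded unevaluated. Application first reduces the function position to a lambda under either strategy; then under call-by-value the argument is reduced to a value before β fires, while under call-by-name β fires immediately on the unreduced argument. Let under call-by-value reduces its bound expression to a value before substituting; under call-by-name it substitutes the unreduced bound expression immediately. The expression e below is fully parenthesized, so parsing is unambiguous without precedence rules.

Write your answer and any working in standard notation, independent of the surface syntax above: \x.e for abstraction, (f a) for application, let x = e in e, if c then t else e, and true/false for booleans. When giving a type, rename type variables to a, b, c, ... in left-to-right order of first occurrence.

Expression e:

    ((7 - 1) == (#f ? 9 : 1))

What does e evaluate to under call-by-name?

Derivation:
step 0: ((7 - 1) == (if false then 9 else 1))
step 1: [delta@0] (6 == (if false then 9 else 1))
step 2: [if@1] (6 == 1)
step 3: [delta@root] false

Answer: false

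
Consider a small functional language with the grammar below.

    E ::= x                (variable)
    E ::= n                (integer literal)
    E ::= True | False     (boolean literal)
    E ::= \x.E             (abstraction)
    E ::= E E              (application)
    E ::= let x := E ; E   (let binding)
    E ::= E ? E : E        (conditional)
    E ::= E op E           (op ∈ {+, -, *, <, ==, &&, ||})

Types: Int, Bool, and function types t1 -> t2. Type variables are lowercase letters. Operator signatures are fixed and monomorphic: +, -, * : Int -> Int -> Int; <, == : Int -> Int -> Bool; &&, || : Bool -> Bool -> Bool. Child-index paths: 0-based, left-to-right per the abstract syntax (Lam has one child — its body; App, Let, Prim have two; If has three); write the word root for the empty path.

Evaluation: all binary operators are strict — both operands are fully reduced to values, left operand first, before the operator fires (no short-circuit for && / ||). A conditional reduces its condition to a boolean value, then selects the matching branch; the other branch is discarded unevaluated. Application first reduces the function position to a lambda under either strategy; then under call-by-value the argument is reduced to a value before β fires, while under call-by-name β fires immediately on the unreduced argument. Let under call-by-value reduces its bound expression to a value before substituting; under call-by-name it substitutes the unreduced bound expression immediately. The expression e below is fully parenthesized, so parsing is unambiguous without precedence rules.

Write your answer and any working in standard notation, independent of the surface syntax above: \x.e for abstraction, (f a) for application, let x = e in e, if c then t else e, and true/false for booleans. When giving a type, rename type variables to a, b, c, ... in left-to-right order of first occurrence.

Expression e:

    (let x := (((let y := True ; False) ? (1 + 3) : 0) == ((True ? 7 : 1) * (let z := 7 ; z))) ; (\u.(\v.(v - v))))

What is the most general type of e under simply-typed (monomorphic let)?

Answer: a -> Int -> Int

Working:
let y : Bool
  unify Bool ~ Bool
  unify Int ~ Int
  unify Int ~ Int
  unify Int ~ Int
  unify Int ~ Int
  unify Bool ~ Bool
  unify Int ~ Int
  unify Int ~ Int
let z : Int
z : Int
  unify Int ~ Int
  unify Int ~ Int
let x : Bool
v : b
  unify b ~ Int
v : Int
  unify Int ~ Int
\v._ : Int -> Int
\u._ : a -> Int -> Int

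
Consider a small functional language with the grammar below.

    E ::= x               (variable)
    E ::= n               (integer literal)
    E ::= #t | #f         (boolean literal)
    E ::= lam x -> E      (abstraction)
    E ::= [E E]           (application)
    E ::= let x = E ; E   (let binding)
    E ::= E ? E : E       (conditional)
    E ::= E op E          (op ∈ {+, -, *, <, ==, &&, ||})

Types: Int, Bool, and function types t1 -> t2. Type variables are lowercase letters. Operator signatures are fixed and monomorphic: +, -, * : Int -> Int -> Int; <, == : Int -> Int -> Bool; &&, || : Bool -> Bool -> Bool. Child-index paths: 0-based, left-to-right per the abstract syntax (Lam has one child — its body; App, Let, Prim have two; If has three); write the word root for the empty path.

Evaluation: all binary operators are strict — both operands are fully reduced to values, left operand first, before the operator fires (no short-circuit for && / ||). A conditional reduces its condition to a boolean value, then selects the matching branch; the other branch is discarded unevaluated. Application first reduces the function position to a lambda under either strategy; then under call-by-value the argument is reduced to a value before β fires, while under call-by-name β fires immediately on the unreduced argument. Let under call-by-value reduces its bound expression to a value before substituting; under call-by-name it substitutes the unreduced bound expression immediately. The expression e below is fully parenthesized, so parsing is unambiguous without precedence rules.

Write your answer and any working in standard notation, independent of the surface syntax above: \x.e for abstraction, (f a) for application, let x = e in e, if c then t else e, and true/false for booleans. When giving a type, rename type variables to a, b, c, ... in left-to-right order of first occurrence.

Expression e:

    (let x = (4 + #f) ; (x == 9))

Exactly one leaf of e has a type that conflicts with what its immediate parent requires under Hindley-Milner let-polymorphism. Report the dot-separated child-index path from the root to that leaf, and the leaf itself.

Working:
  unify Int ~ Int
  unify Bool ~ Int
  FAIL: mismatch Bool ~ Int

Answer: 0.1 : false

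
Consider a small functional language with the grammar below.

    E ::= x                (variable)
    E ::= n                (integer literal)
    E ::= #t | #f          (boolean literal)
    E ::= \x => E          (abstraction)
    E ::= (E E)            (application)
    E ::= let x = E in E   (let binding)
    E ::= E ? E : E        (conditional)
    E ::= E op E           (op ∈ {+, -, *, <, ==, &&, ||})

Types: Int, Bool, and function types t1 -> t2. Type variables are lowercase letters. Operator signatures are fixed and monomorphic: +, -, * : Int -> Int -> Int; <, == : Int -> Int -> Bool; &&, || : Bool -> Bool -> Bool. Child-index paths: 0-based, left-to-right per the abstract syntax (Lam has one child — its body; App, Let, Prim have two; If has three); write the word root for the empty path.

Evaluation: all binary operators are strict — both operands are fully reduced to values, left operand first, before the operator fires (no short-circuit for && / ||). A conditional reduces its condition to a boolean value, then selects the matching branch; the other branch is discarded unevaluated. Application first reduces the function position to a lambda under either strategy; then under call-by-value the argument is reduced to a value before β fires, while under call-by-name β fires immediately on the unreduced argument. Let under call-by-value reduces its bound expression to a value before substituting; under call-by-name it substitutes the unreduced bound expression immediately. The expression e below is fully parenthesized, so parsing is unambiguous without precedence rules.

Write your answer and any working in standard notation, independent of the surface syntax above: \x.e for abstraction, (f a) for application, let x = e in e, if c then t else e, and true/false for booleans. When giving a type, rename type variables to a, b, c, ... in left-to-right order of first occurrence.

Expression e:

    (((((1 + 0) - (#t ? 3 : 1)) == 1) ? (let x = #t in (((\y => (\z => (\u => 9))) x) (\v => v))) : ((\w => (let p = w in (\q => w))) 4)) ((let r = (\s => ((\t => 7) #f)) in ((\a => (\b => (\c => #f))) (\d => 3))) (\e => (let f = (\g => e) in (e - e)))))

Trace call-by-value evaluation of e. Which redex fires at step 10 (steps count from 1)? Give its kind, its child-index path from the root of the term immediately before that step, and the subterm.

Trace:
step 0: ((if (((1 + 0) - (if true then 3 else 1)) == 1) then (let x = true in (((\y.(\z.(\u.9))) x) (\v.v))) else ((\w.(let p = w in (\q.w))) 4)) ((let r = (\s.((\t.7) false)) in ((\a.(\b.(\c.false))) (\d.3))) (\e.(let f = (\g.e) in (e - e)))))
step 1: [delta@0.0.0.0] ((if ((1 - (if true then 3 else 1)) == 1) then (let x = true in (((\y.(\z.(\u.9))) x) (\v.v))) else ((\w.(let p = w in (\q.w))) 4)) ((let r = (\s.((\t.7) false)) in ((\a.(\b.(\c.false))) (\d.3))) (\e.(let f = (\g.e) in (e - e)))))
step 2: [if@0.0.0.1] ((if ((1 - 3) == 1) then (let x = true in (((\y.(\z.(\u.9))) x) (\v.v))) else ((\w.(let p = w in (\q.w))) 4)) ((let r = (\s.((\t.7) false)) in ((\a.(\b.(\c.false))) (\d.3))) (\e.(let f = (\g.e) in (e - e)))))
step 3: [delta@0.0.0] ((if (-2 == 1) then (let x = true in (((\y.(\z.(\u.9))) x) (\v.v))) else ((\w.(let p = w in (\q.w))) 4)) ((let r = (\s.((\t.7) false)) in ((\a.(\b.(\c.false))) (\d.3))) (\e.(let f = (\g.e) in (e - e)))))
step 4: [delta@0.0] ((if false then (let x = true in (((\y.(\z.(\u.9))) x) (\v.v))) else ((\w.(let p = w in (\q.w))) 4)) ((let r = (\s.((\t.7) false)) in ((\a.(\b.(\c.false))) (\d.3))) (\e.(let f = (\g.e) in (e - e)))))
step 5: [if@0] (((\w.(let p = w in (\q.w))) 4) ((let r = (\s.((\t.7) false)) in ((\a.(\b.(\c.false))) (\d.3))) (\e.(let f = (\g.e) in (e - e)))))
step 6: [beta@0] ((let p = 4 in (\q.4)) ((let r = (\s.((\t.7) false)) in ((\a.(\b.(\c.false))) (\d.3))) (\e.(let f = (\g.e) in (e - e)))))
step 7: [let@0] ((\q.4) ((let r = (\s.((\t.7) false)) in ((\a.(\b.(\c.false))) (\d.3))) (\e.(let f = (\g.e) in (e - e)))))
step 8: [let@1.0] ((\q.4) (((\a.(\b.(\c.false))) (\d.3)) (\e.(let f = (\g.e) in (e - e)))))
step 9: [beta@1.0] ((\q.4) ((\b.(\c.false)) (\e.(let f = (\g.e) in (e - e)))))
step 10: [beta@1] ((\q.4) (\c.false))

Answer: beta at 1 : ((\b.(\c.false)) (\e.(let f = (\g.e) in (e - e))))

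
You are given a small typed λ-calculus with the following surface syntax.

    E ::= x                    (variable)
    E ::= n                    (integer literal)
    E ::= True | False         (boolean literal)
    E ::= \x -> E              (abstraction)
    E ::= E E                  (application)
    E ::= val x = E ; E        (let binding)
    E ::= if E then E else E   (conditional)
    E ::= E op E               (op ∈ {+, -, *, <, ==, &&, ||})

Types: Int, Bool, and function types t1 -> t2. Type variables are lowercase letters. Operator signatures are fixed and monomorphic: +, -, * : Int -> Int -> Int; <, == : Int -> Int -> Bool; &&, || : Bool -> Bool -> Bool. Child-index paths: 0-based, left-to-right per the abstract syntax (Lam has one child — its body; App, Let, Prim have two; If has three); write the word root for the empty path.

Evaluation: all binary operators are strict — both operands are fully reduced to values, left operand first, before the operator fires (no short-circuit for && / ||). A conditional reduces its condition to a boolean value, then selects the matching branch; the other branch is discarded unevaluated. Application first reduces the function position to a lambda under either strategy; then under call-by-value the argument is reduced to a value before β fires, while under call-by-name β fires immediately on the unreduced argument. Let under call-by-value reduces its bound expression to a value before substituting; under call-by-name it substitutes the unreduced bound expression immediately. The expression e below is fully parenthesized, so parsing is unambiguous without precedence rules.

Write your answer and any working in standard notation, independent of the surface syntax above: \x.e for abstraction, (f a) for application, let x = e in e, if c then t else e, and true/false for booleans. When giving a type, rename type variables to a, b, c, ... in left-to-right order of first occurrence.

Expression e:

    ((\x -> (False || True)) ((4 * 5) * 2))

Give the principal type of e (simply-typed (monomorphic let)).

Trace:
  unify Bool ~ Bool
  unify Bool ~ Bool
\x._ : a -> Bool
  unify Int ~ Int
  unify Int ~ Int
  unify Int ~ Int
  unify Int ~ Int
  unify a -> Bool ~ Int -> b
  unify a ~ Int
  unify Bool ~ b
_ _ : Bool

Answer: Bool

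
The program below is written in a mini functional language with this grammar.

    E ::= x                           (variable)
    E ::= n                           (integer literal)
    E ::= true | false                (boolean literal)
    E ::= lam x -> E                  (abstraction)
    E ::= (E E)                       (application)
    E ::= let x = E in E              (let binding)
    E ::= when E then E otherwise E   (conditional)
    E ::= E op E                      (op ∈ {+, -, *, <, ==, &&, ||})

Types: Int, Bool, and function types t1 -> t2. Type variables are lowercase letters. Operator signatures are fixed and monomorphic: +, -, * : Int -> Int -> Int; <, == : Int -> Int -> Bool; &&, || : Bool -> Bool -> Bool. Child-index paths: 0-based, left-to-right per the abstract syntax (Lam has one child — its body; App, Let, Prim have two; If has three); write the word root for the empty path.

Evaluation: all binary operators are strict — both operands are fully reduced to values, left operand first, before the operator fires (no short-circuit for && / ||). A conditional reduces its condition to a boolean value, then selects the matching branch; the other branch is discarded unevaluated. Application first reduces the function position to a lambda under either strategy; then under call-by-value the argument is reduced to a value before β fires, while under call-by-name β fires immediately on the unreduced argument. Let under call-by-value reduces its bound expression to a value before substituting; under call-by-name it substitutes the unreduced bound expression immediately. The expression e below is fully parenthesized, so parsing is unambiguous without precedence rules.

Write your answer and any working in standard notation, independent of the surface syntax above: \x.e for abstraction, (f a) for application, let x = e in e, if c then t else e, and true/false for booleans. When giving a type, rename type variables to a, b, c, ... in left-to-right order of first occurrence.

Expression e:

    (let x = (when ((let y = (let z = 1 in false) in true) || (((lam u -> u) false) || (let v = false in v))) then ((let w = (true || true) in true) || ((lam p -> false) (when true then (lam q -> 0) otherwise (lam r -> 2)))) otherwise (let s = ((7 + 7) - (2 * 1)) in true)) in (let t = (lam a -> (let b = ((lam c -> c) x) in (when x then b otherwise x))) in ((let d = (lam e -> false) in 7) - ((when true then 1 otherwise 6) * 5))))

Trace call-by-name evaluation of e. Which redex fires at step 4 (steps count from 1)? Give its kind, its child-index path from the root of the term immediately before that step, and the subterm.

Answer: if at 1.0 : (if true then 1 else 6)

Trace:
step 0: (let x = (if ((let y = (let z = 1 in false) in true) || (((\u.u) false) || (let v = false in v))) then ((let w = (true || true) in true) || ((\p.false) (if true then (\q.0) else (\r.2)))) else (let s = ((7 + 7) - (2 * 1)) in true)) in (let t = (\a.(let b = ((\c.c) x) in (if x then b else x))) in ((let d = (\e.false) in 7) - ((if true then 1 else 6) * 5))))
step 1: [let@root] (let t = (\a.(let b = ((\c.c) (if ((let y = (let z = 1 in false) in true) || (((\u.u) false) || (let v = false in v))) then ((let w = (true || true) in true) || ((\p.false) (if true then (\q.0) else (\r.2)))) else (let s = ((7 + 7) - (2 * 1)) in true))) in (if (if ((let y = (let z = 1 in false) in true) || (((\u.u) false) || (let v = false in v))) then ((let w = (true || true) in true) || ((\p.false) (if true then (\q.0) else (\r.2)))) else (let s = ((7 + 7) - (2 * 1)) in true)) then b else (if ((let y = (let z = 1 in false) in true) || (((\u.u) false) || (let v = false in v))) then ((let w = (true || true) in true) || ((\p.false) (if true then (\q.0) else (\r.2)))) else (let s = ((7 + 7) - (2 * 1)) in true))))) in ((let d = (\e.false) in 7) - ((if true then 1 else 6) * 5)))
step 2: [let@root] ((let d = (\e.false) in 7) - ((if true then 1 else 6) * 5))
step 3: [let@0] (7 - ((if true then 1 else 6) * 5))
step 4: [if@1.0] (7 - (1 * 5))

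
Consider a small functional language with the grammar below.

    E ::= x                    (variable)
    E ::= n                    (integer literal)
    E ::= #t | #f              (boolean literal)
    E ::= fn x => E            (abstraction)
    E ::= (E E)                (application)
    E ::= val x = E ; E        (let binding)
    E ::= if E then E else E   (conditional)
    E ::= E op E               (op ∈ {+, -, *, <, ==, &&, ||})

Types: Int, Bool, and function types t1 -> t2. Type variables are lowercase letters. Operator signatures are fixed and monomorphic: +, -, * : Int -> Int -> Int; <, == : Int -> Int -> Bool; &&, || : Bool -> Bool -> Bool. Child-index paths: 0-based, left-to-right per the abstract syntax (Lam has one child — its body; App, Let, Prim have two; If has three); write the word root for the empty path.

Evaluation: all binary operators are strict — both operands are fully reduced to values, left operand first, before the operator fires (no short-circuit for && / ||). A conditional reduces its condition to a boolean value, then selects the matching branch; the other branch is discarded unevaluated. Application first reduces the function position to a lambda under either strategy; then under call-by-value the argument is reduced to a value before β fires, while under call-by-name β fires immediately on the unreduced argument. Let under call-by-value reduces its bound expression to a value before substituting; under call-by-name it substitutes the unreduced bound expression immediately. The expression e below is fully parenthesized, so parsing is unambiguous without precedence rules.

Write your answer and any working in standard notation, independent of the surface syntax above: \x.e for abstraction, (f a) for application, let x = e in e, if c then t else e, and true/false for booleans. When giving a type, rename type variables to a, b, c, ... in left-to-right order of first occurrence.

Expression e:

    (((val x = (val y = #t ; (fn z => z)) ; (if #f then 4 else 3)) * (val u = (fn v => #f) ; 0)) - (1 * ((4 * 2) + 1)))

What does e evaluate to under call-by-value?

Answer: -9

Working:
step 0: (((let x = (let y = true in (\z.z)) in (if false then 4 else 3)) * (let u = (\v.false) in 0)) - (1 * ((4 * 2) + 1)))
step 1: [let@0.0.0] (((let x = (\z.z) in (if false then 4 else 3)) * (let u = (\v.false) in 0)) - (1 * ((4 * 2) + 1)))
step 2: [let@0.0] (((if false then 4 else 3) * (let u = (\v.false) in 0)) - (1 * ((4 * 2) + 1)))
step 3: [if@0.0] ((3 * (let u = (\v.false) in 0)) - (1 * ((4 * 2) + 1)))
step 4: [let@0.1] ((3 * 0) - (1 * ((4 * 2) + 1)))
step 5: [delta@0] (0 - (1 * ((4 * 2) + 1)))
step 6: [delta@1.1.0] (0 - (1 * (8 + 1)))
step 7: [delta@1.1] (0 - (1 * 9))
step 8: [delta@1] (0 - 9)
step 9: [delta@root] -9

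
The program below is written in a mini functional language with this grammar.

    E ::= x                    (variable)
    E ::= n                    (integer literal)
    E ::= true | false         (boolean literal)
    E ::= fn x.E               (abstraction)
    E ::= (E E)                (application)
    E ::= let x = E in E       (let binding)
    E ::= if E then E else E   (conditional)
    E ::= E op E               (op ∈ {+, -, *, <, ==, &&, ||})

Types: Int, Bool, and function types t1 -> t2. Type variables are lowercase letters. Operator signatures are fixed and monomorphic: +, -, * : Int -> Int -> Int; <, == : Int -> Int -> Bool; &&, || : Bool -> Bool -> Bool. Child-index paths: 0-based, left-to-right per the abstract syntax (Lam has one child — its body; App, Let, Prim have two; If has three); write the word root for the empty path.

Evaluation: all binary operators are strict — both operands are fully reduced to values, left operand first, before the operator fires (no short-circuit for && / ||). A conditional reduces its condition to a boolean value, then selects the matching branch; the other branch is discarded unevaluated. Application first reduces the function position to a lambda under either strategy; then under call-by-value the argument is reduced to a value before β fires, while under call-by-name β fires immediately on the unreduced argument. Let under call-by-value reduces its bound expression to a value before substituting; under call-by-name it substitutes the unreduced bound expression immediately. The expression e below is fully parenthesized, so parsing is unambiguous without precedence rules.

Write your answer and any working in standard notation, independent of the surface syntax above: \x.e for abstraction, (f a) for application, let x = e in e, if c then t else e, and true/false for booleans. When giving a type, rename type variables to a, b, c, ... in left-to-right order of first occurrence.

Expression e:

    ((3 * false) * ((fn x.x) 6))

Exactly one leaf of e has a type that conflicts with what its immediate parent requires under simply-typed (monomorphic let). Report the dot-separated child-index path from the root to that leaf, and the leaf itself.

Answer: 0.1 : false

Working:
  unify Int ~ Int
  unify Bool ~ Int
  FAIL: mismatch Bool ~ Int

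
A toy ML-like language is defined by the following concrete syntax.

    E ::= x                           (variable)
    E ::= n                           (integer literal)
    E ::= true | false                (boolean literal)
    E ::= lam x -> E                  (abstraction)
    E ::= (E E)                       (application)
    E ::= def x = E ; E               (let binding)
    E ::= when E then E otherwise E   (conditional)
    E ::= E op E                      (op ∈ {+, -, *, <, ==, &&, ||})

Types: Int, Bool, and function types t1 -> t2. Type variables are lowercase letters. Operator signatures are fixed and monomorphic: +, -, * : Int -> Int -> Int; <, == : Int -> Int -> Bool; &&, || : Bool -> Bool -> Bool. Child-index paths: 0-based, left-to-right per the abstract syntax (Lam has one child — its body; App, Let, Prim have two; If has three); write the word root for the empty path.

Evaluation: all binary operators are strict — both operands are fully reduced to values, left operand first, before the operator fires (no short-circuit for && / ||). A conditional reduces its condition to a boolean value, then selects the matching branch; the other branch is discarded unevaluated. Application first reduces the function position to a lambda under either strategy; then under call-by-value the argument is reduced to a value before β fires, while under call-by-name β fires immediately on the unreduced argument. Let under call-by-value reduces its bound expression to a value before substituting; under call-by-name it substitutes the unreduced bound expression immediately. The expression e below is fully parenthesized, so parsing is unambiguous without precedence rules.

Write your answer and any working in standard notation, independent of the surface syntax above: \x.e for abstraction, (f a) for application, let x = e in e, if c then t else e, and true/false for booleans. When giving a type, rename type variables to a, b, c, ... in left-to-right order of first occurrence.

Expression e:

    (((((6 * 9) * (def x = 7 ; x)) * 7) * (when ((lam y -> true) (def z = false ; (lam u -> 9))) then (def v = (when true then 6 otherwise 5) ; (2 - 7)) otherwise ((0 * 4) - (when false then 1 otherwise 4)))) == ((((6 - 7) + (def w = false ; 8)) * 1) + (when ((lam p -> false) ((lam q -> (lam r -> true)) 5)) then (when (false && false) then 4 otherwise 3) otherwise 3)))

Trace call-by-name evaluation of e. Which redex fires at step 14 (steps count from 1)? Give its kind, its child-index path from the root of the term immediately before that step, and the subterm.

Answer: beta at 1.1.0 : ((\p.false) ((\q.(\r.true)) 5))

Trace:
step 0: (((((6 * 9) * (let x = 7 in x)) * 7) * (if ((\y.true) (let z = false in (\u.9))) then (let v = (if true then 6 else 5) in (2 - 7)) else ((0 * 4) - (if false then 1 else 4)))) == ((((6 - 7) + (let w = false in 8)) * 1) + (if ((\p.false) ((\q.(\r.true)) 5)) then (if (false && false) then 4 else 3) else 3)))
step 1: [delta@0.0.0.0] ((((54 * (let x = 7 in x)) * 7) * (if ((\y.true) (let z = false in (\u.9))) then (let v = (if true then 6 else 5) in (2 - 7)) else ((0 * 4) - (if false then 1 else 4)))) == ((((6 - 7) + (let w = false in 8)) * 1) + (if ((\p.false) ((\q.(\r.true)) 5)) then (if (false && false) then 4 else 3) else 3)))
step 2: [let@0.0.0.1] ((((54 * 7) * 7) * (if ((\y.true) (let z = false in (\u.9))) then (let v = (if true then 6 else 5) in (2 - 7)) else ((0 * 4) - (if false then 1 else 4)))) == ((((6 - 7) + (let w = false in 8)) * 1) + (if ((\p.false) ((\q.(\r.true)) 5)) then (if (false && false) then 4 else 3) else 3)))
step 3: [delta@0.0.0] (((378 * 7) * (if ((\y.true) (let z = false in (\u.9))) then (let v = (if true then 6 else 5) in (2 - 7)) else ((0 * 4) - (if false then 1 else 4)))) == ((((6 - 7) + (let w = false in 8)) * 1) + (if ((\p.false) ((\q.(\r.true)) 5)) then (if (false && false) then 4 else 3) else 3)))
step 4: [delta@0.0] ((2646 * (if ((\y.true) (let z = false in (\u.9))) then (let v = (if true then 6 else 5) in (2 - 7)) else ((0 * 4) - (if false then 1 else 4)))) == ((((6 - 7) + (let w = false in 8)) * 1) + (if ((\p.false) ((\q.(\r.true)) 5)) then (if (false && false) then 4 else 3) else 3)))
step 5: [beta@0.1.0] ((2646 * (if true then (let v = (if true then 6 else 5) in (2 - 7)) else ((0 * 4) - (if false then 1 else 4)))) == ((((6 - 7) + (let w = false in 8)) * 1) + (if ((\p.false) ((\q.(\r.true)) 5)) then (if (false && false) then 4 else 3) else 3)))
step 6: [if@0.1] ((2646 * (let v = (if true then 6 else 5) in (2 - 7))) == ((((6 - 7) + (let w = false in 8)) * 1) + (if ((\p.false) ((\q.(\r.true)) 5)) then (if (false && false) then 4 else 3) else 3)))
step 7: [let@0.1] ((2646 * (2 - 7)) == ((((6 - 7) + (let w = false in 8)) * 1) + (if ((\p.false) ((\q.(\r.true)) 5)) then (if (false && false) then 4 else 3) else 3)))
step 8: [delta@0.1] ((2646 * -5) == ((((6 - 7) + (let w = false in 8)) * 1) + (if ((\p.false) ((\q.(\r.true)) 5)) then (if (false && false) then 4 else 3) else 3)))
step 9: [delta@0] (-13230 == ((((6 - 7) + (let w = false in 8)) * 1) + (if ((\p.false) ((\q.(\r.true)) 5)) then (if (false && false) then 4 else 3) else 3)))
step 10: [delta@1.0.0.0] (-13230 == (((-1 + (let w = false in 8)) * 1) + (if ((\p.false) ((\q.(\r.true)) 5)) then (if (false && false) then 4 else 3) else 3)))
step 11: [let@1.0.0.1] (-13230 == (((-1 + 8) * 1) + (if ((\p.false) ((\q.(\r.true)) 5)) then (if (false && false) then 4 else 3) else 3)))
step 12: [delta@1.0.0] (-13230 == ((7 * 1) + (if ((\p.false) ((\q.(\r.true)) 5)) then (if (false && false) then 4 else 3) else 3)))
step 13: [delta@1.0] (-13230 == (7 + (if ((\p.false) ((\q.(\r.true)) 5)) then (if (false && false) then 4 else 3) else 3)))
step 14: [beta@1.1.0] (-13230 == (7 + (if false then (if (false && false) then 4 else 3) else 3)))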